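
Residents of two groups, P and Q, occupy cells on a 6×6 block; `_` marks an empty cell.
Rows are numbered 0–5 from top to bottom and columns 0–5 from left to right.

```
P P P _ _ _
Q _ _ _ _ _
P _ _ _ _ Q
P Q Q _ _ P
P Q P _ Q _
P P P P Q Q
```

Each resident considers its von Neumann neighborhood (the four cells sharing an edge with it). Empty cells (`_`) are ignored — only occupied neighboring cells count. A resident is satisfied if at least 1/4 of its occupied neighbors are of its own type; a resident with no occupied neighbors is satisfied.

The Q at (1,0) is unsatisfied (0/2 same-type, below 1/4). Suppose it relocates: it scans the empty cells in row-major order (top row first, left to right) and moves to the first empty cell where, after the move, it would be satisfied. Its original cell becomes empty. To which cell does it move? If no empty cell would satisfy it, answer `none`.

Vacating (1,0). Empty cells in order:
  (0,3): 0/1 same-type → still unsatisfied.
  (0,4): 0/0 same-type → satisfied — stop here.

(0,4)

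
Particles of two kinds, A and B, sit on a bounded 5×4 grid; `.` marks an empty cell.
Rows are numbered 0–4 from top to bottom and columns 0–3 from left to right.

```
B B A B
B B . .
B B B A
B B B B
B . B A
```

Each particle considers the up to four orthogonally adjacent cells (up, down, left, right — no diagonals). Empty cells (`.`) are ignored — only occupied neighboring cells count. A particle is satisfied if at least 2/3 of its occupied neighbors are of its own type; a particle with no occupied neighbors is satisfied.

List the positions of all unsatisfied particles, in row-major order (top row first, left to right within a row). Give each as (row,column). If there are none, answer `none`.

Row 0: (0,0)B 2/2 satisfied · (0,1)B 2/3 satisfied · (0,2)A 0/2 not · (0,3)B 0/1 not
Row 1: (1,0)B 3/3 satisfied · (1,1)B 3/3 satisfied
Row 2: (2,0)B 3/3 satisfied · (2,1)B 4/4 satisfied · (2,2)B 2/3 satisfied · (2,3)A 0/2 not
Row 3: (3,0)B 3/3 satisfied · (3,1)B 3/3 satisfied · (3,2)B 4/4 satisfied · (3,3)B 1/3 not
Row 4: (4,0)B 1/1 satisfied · (4,2)B 1/2 not · (4,3)A 0/2 not

(0,2), (0,3), (2,3), (3,3), (4,2), (4,3)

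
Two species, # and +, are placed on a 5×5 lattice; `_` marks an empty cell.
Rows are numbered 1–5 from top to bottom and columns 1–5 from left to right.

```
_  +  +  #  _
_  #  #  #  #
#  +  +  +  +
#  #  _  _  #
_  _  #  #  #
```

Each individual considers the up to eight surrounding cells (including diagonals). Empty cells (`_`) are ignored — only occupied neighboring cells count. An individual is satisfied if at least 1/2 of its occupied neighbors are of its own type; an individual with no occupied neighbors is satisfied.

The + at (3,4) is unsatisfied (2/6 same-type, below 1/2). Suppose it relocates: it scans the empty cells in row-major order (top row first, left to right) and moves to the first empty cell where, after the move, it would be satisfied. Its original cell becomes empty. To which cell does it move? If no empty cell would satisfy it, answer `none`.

Vacating (3,4). Empty cells in order:
  (1,1): 1/2 same-type → satisfied — stop here.

(1,1)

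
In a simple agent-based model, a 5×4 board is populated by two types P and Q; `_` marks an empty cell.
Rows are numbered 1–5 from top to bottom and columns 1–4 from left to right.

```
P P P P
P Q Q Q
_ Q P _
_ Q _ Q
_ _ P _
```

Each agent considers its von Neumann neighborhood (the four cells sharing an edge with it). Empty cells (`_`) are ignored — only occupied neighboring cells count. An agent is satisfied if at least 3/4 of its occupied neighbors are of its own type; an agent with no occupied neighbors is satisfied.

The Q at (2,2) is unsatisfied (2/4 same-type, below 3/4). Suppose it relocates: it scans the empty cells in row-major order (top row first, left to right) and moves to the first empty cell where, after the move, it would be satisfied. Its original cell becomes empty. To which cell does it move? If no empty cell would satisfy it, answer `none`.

(4,1)

Vacating (2,2). Empty cells in order:
  (3,1): 1/2 same-type → still unsatisfied.
  (3,4): 2/3 same-type → still unsatisfied.
  (4,1): 1/1 same-type → satisfied — stop here.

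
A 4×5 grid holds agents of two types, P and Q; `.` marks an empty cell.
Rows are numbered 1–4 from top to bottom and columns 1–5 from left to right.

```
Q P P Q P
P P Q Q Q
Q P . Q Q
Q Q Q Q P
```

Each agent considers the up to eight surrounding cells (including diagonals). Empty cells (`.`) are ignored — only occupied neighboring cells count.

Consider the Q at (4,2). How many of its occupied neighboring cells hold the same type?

3

Occupied neighbors of (4,2): (3,1)=Q, (3,2)=P, (4,1)=Q, (4,3)=Q.
Same type (Q): 3 of 4.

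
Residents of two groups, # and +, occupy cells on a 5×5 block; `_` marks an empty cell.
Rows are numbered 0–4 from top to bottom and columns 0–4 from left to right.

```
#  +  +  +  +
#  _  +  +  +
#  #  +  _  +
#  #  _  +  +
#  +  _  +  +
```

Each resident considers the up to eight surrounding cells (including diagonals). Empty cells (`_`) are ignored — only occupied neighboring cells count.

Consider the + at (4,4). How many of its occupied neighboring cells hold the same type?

Occupied neighbors of (4,4): (3,3)=+, (3,4)=+, (4,3)=+.
Same type (+): 3 of 3.

3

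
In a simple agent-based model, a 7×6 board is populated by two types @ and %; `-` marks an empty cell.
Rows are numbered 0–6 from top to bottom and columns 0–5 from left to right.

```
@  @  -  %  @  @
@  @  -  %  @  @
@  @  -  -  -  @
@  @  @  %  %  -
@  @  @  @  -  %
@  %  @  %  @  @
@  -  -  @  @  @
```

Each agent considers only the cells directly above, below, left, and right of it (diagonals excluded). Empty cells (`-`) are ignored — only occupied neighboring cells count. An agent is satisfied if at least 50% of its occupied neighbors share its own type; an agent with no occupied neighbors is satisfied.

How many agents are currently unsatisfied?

Row 0: (0,0)@ 2/2 ✓ · (0,1)@ 2/2 ✓ · (0,3)% 1/2 ✓ · (0,4)@ 2/3 ✓ · (0,5)@ 2/2 ✓
Row 1: (1,0)@ 3/3 ✓ · (1,1)@ 3/3 ✓ · (1,3)% 1/2 ✓ · (1,4)@ 2/3 ✓ · (1,5)@ 3/3 ✓
Row 2: (2,0)@ 3/3 ✓ · (2,1)@ 3/3 ✓ · (2,5)@ 1/1 ✓
Row 3: (3,0)@ 3/3 ✓ · (3,1)@ 4/4 ✓ · (3,2)@ 2/3 ✓ · (3,3)% 1/3 ✗ · (3,4)% 1/1 ✓
Row 4: (4,0)@ 3/3 ✓ · (4,1)@ 3/4 ✓ · (4,2)@ 4/4 ✓ · (4,3)@ 1/3 ✗ · (4,5)% 0/1 ✗
Row 5: (5,0)@ 2/3 ✓ · (5,1)% 0/3 ✗ · (5,2)@ 1/3 ✗ · (5,3)% 0/4 ✗ · (5,4)@ 2/3 ✓ · (5,5)@ 2/3 ✓
Row 6: (6,0)@ 1/1 ✓ · (6,3)@ 1/2 ✓ · (6,4)@ 3/3 ✓ · (6,5)@ 2/2 ✓
Unsatisfied: (3,3), (4,3), (4,5), (5,1), (5,2), (5,3) — 6 in total.

6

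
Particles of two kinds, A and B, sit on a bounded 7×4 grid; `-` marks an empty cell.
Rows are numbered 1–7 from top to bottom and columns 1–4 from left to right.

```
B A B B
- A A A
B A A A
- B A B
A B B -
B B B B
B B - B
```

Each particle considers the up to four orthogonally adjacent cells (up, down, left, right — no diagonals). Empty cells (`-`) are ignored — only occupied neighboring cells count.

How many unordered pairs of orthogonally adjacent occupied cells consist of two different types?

12

Scan each occupied cell's neighbors to the right and below so each pair is counted once.
From row 1: 4 unlike of 6 pairs (running 4/6).
From row 2: 0 unlike of 5 pairs (running 4/11).
From row 3: 3 unlike of 6 pairs (running 7/17).
From row 4: 3 unlike of 4 pairs (running 10/21).
From row 5: 2 unlike of 5 pairs (running 12/26).
From row 6: 0 unlike of 6 pairs (running 12/32).
From row 7: 0 unlike of 1 pairs (running 12/33).
Total adjacent occupied pairs: 33; unlike-type pairs: 12.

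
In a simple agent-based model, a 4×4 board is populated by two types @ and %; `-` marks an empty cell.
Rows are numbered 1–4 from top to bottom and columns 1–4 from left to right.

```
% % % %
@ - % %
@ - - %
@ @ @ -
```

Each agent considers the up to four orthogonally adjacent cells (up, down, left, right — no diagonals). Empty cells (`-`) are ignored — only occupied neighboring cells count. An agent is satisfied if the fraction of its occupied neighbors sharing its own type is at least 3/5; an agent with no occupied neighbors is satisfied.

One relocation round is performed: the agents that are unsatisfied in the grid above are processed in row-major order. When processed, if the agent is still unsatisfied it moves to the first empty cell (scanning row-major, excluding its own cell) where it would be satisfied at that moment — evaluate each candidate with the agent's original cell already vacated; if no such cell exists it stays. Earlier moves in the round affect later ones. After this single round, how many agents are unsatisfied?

Initially unsatisfied (in order): (1,1), (2,1).
  (1,1) → (2,2).
  (2,1) → (3,2).
Resulting grid:
- % % %
- % % %
@ @ - %
@ @ @ -
All satisfied now.

0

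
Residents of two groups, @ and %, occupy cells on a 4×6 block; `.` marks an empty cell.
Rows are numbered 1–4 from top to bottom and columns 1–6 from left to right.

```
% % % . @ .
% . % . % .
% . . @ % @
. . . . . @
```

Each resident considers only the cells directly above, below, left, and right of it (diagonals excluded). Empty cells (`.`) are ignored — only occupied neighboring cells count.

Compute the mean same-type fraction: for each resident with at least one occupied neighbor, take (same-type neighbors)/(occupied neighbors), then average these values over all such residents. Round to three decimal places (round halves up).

Row 1: (1,1)% 2/2 · (1,2)% 2/2 · (1,3)% 2/2 · (1,5)@ 0/1
Row 2: (2,1)% 2/2 · (2,3)% 1/1 · (2,5)% 1/2
Row 3: (3,1)% 1/1 · (3,4)@ 0/1 · (3,5)% 1/3 · (3,6)@ 1/2
Row 4: (4,6)@ 1/1
Sum over 12 residents: 2/2 + 2/2 + 2/2 + 0/1 + 2/2 + 1/1 + 1/2 + 1/1 + 0/1 + 1/3 + 1/2 + 1/1 = 25/3; mean = 25/3 ÷ 12 = 25/36 = 0.694444… → 0.694.

0.694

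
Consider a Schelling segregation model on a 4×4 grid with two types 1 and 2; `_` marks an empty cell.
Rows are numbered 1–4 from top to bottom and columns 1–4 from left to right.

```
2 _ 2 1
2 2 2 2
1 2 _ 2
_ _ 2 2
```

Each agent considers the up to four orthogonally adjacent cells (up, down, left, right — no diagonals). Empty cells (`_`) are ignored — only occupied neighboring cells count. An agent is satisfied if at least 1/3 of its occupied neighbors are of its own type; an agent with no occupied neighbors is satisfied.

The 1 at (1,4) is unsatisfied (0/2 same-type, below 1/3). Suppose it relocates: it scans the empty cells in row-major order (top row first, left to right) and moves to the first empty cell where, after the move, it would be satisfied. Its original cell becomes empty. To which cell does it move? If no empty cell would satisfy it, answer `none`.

(4,1)

Vacating (1,4). Empty cells in order:
  (1,2): 0/3 same-type → still unsatisfied.
  (3,3): 0/4 same-type → still unsatisfied.
  (4,1): 1/1 same-type → satisfied — stop here.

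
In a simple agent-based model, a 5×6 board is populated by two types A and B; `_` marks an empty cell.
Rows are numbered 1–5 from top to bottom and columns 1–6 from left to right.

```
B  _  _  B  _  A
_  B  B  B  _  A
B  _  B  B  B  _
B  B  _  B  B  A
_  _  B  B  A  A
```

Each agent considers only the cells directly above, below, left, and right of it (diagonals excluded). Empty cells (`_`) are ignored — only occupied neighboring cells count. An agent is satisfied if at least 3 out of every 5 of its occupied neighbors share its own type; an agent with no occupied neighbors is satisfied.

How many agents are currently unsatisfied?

3

(1,1)B 0/0 ✓
(1,4)B 1/1 ✓
(1,6)A 1/1 ✓
(2,2)B 1/1 ✓
(2,3)B 3/3 ✓
(2,4)B 3/3 ✓
(2,6)A 1/1 ✓
(3,1)B 1/1 ✓
(3,3)B 2/2 ✓
(3,4)B 4/4 ✓
(3,5)B 2/2 ✓
(4,1)B 2/2 ✓
(4,2)B 1/1 ✓
(4,4)B 3/3 ✓
(4,5)B 2/4 ✗
(4,6)A 1/2 ✗
(5,3)B 1/1 ✓
(5,4)B 2/3 ✓
(5,5)A 1/3 ✗
(5,6)A 2/2 ✓
Unsatisfied: (4,5), (4,6), (5,5) — 3 in total.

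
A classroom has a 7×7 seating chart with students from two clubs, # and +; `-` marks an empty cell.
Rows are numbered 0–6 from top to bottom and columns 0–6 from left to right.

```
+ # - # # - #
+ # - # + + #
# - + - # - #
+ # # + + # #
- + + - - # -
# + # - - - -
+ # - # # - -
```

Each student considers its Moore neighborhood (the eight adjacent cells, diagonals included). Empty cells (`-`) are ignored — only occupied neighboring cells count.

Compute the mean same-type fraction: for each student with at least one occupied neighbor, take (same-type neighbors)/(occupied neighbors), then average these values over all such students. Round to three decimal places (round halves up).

0.484

(0,0)+ 1/3
(0,1)# 1/3
(0,3)# 2/3
(0,4)# 2/4
(0,6)# 1/2
(1,0)+ 1/4
(1,1)# 2/5
(1,3)# 3/5
(1,4)+ 1/5
(1,5)+ 1/6
(1,6)# 2/3
(2,0)# 2/4
(2,2)+ 1/5
(2,4)# 2/6
(2,6)# 3/4
(3,0)+ 1/3
(3,1)# 2/6
(3,2)# 1/5
(3,3)+ 3/5
(3,4)+ 1/4
(3,5)# 4/5
(3,6)# 3/3
(4,1)+ 3/7
(4,2)+ 3/6
(4,5)# 2/3
(5,0)# 1/4
(5,1)+ 3/6
(5,2)# 2/5
(6,0)+ 1/3
(6,1)# 2/4
(6,3)# 2/2
(6,4)# 1/1
Sum over 32 students: 1/3 + 1/3 + 2/3 + 2/4 + 1/2 + 1/4 + 2/5 + 3/5 + 1/5 + 1/6 + 2/3 + 2/4 + 1/5 + 2/6 + 3/4 + 1/3 + 2/6 + 1/5 + 3/5 + 1/4 + 4/5 + 3/3 + 3/7 + 3/6 + 2/3 + 1/4 + 3/6 + 2/5 + 1/3 + 2/4 + 2/2 + 1/1 = 1627/105; mean = 1627/105 ÷ 32 = 1627/3360 = 0.484226… → 0.484.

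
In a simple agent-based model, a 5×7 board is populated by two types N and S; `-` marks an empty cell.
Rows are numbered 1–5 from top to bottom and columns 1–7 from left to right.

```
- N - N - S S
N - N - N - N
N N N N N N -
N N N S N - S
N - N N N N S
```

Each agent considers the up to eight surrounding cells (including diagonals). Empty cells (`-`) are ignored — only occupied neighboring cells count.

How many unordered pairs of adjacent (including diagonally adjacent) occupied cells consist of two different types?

Scan each occupied cell's neighbors to the right and below (and the two forward diagonals) so each pair is counted once.
Row 1: N(1,2)–N(2,3)= N(1,2)–N(2,1)= N(1,4)–N(2,5)= N(1,4)–N(2,3)= S(1,6)–S(1,7)= S(1,6)–N(2,7)≠ S(1,6)–N(2,5)≠ S(1,7)–N(2,7)≠  → 3/8 unlike.
Row 2: N(2,1)–N(3,1)= N(2,1)–N(3,2)= N(2,3)–N(3,3)= N(2,3)–N(3,4)= N(2,3)–N(3,2)= N(2,5)–N(3,5)= N(2,5)–N(3,6)= N(2,5)–N(3,4)= N(2,7)–N(3,6)=  → 0/9 unlike.
Row 3: N(3,1)–N(3,2)= N(3,1)–N(4,1)= N(3,1)–N(4,2)= N(3,2)–N(3,3)= N(3,2)–N(4,2)= N(3,2)–N(4,3)= N(3,2)–N(4,1)= N(3,3)–N(3,4)= N(3,3)–N(4,3)= N(3,3)–S(4,4)≠ N(3,3)–N(4,2)= N(3,4)–N(3,5)= N(3,4)–S(4,4)≠ N(3,4)–N(4,5)= N(3,4)–N(4,3)= N(3,5)–N(3,6)= N(3,5)–N(4,5)= N(3,5)–S(4,4)≠ N(3,6)–S(4,7)≠ N(3,6)–N(4,5)=  → 4/20 unlike.
Row 4: N(4,1)–N(4,2)= N(4,1)–N(5,1)= N(4,2)–N(4,3)= N(4,2)–N(5,3)= N(4,2)–N(5,1)= N(4,3)–S(4,4)≠ N(4,3)–N(5,3)= N(4,3)–N(5,4)= S(4,4)–N(4,5)≠ S(4,4)–N(5,4)≠ S(4,4)–N(5,5)≠ S(4,4)–N(5,3)≠ N(4,5)–N(5,5)= N(4,5)–N(5,6)= N(4,5)–N(5,4)= S(4,7)–S(5,7)= S(4,7)–N(5,6)≠  → 6/17 unlike.
Row 5: N(5,3)–N(5,4)= N(5,4)–N(5,5)= N(5,5)–N(5,6)= N(5,6)–S(5,7)≠  → 1/4 unlike.
Total adjacent occupied pairs: 58; unlike-type pairs: 14.

14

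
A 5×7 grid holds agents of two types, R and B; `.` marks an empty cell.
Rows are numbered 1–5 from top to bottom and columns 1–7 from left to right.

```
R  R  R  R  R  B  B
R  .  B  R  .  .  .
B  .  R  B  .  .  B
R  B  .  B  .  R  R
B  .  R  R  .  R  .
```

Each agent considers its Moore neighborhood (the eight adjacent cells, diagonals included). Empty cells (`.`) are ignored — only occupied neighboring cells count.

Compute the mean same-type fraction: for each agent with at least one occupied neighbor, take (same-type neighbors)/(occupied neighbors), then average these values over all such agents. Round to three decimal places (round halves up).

0.533

Row 1: (1,1)R 2/2 · (1,2)R 3/4 · (1,3)R 3/4 · (1,4)R 3/4 · (1,5)R 2/3 · (1,6)B 1/2 · (1,7)B 1/1
Row 2: (2,1)R 2/3 · (2,3)B 1/6 · (2,4)R 4/6
Row 3: (3,1)B 1/3 · (3,3)R 1/5 · (3,4)B 2/4 · (3,7)B 0/2
Row 4: (4,1)R 0/3 · (4,2)B 2/5 · (4,4)B 1/4 · (4,6)R 2/3 · (4,7)R 2/3
Row 5: (5,1)B 1/2 · (5,3)R 1/3 · (5,4)R 1/2 · (5,6)R 2/2
Sum over 23 agents: 2/2 + 3/4 + 3/4 + 3/4 + 2/3 + 1/2 + 1/1 + 2/3 + 1/6 + 4/6 + 1/3 + 1/5 + 2/4 + 0/2 + 0/3 + 2/5 + 1/4 + 2/3 + 2/3 + 1/2 + 1/3 + 1/2 + 2/2 = 184/15; mean = 184/15 ÷ 23 = 8/15 = 0.533333… → 0.533.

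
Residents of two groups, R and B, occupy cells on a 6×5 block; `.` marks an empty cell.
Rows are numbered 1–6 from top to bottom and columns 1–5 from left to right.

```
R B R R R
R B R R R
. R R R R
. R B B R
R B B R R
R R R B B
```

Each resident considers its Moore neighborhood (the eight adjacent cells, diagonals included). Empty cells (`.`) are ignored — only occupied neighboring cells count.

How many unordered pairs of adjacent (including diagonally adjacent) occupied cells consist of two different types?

35

Scan each occupied cell's neighbors to the right and below (and the two forward diagonals) so each pair is counted once.
From row 1: 6 unlike of 17 pairs (running 6/17).
From row 2: 4 unlike of 15 pairs (running 10/32).
From row 3: 6 unlike of 13 pairs (running 16/45).
From row 4: 7 unlike of 14 pairs (running 23/59).
From row 5: 11 unlike of 17 pairs (running 34/76).
From row 6: 1 unlike of 4 pairs (running 35/80).
Total adjacent occupied pairs: 80; unlike-type pairs: 35.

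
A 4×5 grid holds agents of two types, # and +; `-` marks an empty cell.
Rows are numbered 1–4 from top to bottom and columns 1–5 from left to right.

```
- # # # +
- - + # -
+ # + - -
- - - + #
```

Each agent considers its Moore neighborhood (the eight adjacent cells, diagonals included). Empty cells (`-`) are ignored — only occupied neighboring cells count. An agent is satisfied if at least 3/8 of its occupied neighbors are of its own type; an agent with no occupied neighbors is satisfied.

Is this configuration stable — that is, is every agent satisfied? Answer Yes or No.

Row 1: (1,2)# 1/2 ✓ · (1,3)# 3/4 ✓ · (1,4)# 2/4 ✓ · (1,5)+ 0/2 ✗
Row 2: (2,3)+ 1/6 ✗ · (2,4)# 2/5 ✓
Row 3: (3,1)+ 0/1 ✗ · (3,2)# 0/3 ✗ · (3,3)+ 2/4 ✓
Row 4: (4,4)+ 1/2 ✓ · (4,5)# 0/1 ✗
For instance (1,5) has only 0/2 same-type neighbors, below 3/8.

No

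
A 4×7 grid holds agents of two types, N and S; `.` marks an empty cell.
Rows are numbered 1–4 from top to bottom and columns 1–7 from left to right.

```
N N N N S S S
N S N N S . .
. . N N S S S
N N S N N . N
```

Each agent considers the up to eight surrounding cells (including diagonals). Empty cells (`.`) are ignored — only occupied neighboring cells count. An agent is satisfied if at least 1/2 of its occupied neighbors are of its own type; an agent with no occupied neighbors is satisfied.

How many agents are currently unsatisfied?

4

Row 1: (1,1)N 2/3 satisfied · (1,2)N 4/5 satisfied · (1,3)N 4/5 satisfied · (1,4)N 3/5 satisfied · (1,5)S 2/4 satisfied · (1,6)S 3/3 satisfied · (1,7)S 1/1 satisfied
Row 2: (2,1)N 2/3 satisfied · (2,2)S 0/6 not · (2,3)N 6/7 satisfied · (2,4)N 5/8 satisfied · (2,5)S 4/7 satisfied
Row 3: (3,3)N 5/7 satisfied · (3,4)N 5/8 satisfied · (3,5)S 2/6 not · (3,6)S 3/5 satisfied · (3,7)S 1/2 satisfied
Row 4: (4,1)N 1/1 satisfied · (4,2)N 2/3 satisfied · (4,3)S 0/4 not · (4,4)N 3/5 satisfied · (4,5)N 2/4 satisfied · (4,7)N 0/2 not
Unsatisfied: (2,2), (3,5), (4,3), (4,7) — 4 in total.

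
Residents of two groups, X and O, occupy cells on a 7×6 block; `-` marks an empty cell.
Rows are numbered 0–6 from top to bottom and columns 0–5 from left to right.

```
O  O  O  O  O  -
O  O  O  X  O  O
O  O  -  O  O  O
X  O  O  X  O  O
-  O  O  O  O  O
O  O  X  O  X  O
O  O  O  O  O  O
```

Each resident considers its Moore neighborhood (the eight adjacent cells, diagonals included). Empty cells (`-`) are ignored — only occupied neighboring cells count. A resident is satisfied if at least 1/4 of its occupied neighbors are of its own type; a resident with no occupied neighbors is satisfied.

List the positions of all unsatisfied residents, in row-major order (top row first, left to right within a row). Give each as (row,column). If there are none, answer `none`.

Row 0: (0,0)O 3/3 ✓ · (0,1)O 5/5 ✓ · (0,2)O 4/5 ✓ · (0,3)O 4/5 ✓ · (0,4)O 3/4 ✓
Row 1: (1,0)O 5/5 ✓ · (1,1)O 7/7 ✓ · (1,2)O 6/7 ✓ · (1,3)X 0/7 ✗ · (1,4)O 6/7 ✓ · (1,5)O 4/4 ✓
Row 2: (2,0)O 4/5 ✓ · (2,1)O 6/7 ✓ · (2,3)O 5/7 ✓ · (2,4)O 6/8 ✓ · (2,5)O 5/5 ✓
Row 3: (3,0)X 0/4 ✗ · (3,1)O 5/6 ✓ · (3,2)O 6/7 ✓ · (3,3)X 0/7 ✗ · (3,4)O 7/8 ✓ · (3,5)O 5/5 ✓
Row 4: (4,1)O 5/7 ✓ · (4,2)O 6/8 ✓ · (4,3)O 5/8 ✓ · (4,4)O 6/8 ✓ · (4,5)O 4/5 ✓
Row 5: (5,0)O 4/4 ✓ · (5,1)O 6/7 ✓ · (5,2)X 0/8 ✗ · (5,3)O 6/8 ✓ · (5,4)X 0/8 ✗ · (5,5)O 4/5 ✓
Row 6: (6,0)O 3/3 ✓ · (6,1)O 4/5 ✓ · (6,2)O 4/5 ✓ · (6,3)O 3/5 ✓ · (6,4)O 4/5 ✓ · (6,5)O 2/3 ✓

(1,3), (3,0), (3,3), (5,2), (5,4)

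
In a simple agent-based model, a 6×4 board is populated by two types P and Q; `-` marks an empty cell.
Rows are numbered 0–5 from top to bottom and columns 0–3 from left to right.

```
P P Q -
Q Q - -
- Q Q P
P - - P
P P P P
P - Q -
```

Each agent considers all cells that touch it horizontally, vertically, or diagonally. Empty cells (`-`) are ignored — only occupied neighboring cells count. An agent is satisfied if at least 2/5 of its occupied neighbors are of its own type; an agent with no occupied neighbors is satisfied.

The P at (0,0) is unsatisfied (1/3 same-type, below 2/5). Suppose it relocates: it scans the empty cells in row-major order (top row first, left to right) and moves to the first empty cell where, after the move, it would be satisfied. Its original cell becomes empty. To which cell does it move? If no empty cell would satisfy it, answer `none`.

Vacating (0,0). Empty cells in order:
  (0,3): 0/1 same-type → still unsatisfied.
  (1,2): 2/6 same-type → still unsatisfied.
  (1,3): 1/3 same-type → still unsatisfied.
  (2,0): 1/4 same-type → still unsatisfied.
  (3,1): 4/6 same-type → satisfied — stop here.

(3,1)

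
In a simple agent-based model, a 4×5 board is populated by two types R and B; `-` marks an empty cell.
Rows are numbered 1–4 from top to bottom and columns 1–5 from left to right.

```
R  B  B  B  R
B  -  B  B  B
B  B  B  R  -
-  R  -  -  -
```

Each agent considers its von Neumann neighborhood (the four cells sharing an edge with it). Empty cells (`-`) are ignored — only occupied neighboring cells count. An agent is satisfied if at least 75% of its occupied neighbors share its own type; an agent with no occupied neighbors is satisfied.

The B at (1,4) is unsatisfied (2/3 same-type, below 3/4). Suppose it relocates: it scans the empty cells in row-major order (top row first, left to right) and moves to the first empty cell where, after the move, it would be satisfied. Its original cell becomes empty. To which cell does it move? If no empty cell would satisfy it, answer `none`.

(2,2)

Vacating (1,4). Empty cells in order:
  (2,2): 4/4 same-type → satisfied — stop here.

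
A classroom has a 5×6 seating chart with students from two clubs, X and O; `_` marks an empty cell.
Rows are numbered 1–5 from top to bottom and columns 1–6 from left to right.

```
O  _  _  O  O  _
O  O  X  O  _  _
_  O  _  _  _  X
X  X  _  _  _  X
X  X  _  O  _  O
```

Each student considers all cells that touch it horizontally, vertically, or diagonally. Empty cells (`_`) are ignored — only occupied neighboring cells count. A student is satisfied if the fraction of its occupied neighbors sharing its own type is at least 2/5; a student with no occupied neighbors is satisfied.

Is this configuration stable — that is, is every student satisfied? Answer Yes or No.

(1,1)O 2/2 ok
(1,4)O 2/3 ok
(1,5)O 2/2 ok
(2,1)O 3/3 ok
(2,2)O 3/4 ok
(2,3)X 0/4 unhappy
(2,4)O 2/3 ok
(3,2)O 2/5 ok
(3,6)X 1/1 ok
(4,1)X 3/4 ok
(4,2)X 3/4 ok
(4,6)X 1/2 ok
(5,1)X 3/3 ok
(5,2)X 3/3 ok
(5,4)O 0/0 ok
(5,6)O 0/1 unhappy
For instance (2,3) has only 0/4 same-type neighbors, below 2/5.

No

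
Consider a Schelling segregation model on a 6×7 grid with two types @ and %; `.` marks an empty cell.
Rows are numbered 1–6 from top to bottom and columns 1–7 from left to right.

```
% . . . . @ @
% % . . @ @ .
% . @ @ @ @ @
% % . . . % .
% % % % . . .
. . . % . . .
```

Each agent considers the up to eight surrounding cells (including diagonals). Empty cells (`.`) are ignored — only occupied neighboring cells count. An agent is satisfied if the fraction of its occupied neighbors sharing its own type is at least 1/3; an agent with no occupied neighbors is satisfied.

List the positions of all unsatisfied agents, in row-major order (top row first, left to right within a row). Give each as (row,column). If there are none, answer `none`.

(4,6)

(1,1)% 2/2 satisfied
(1,6)@ 3/3 satisfied
(1,7)@ 2/2 satisfied
(2,1)% 3/3 satisfied
(2,2)% 3/4 satisfied
(2,5)@ 5/5 satisfied
(2,6)@ 6/6 satisfied
(3,1)% 4/4 satisfied
(3,3)@ 1/3 satisfied
(3,4)@ 3/3 satisfied
(3,5)@ 4/5 satisfied
(3,6)@ 4/5 satisfied
(3,7)@ 2/3 satisfied
(4,1)% 4/4 satisfied
(4,2)% 5/6 satisfied
(4,6)% 0/3 not
(5,1)% 3/3 satisfied
(5,2)% 4/4 satisfied
(5,3)% 4/4 satisfied
(5,4)% 2/2 satisfied
(6,4)% 2/2 satisfied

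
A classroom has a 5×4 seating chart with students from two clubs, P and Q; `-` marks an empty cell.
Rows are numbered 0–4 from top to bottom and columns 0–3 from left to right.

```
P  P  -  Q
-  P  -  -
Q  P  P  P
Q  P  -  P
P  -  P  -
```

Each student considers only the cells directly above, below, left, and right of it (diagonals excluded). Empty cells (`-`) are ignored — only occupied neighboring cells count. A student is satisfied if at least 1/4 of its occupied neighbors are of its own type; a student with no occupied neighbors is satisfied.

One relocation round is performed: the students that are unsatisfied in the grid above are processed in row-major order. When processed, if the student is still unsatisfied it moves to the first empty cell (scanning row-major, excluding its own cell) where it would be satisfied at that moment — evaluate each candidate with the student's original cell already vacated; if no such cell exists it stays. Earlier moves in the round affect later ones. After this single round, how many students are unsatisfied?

1

Initially unsatisfied (in order): (4,0).
  (4,0) → (0,2).
Resulting grid:
P P P Q
- P - -
Q P P P
Q P - P
- - P -
Unsatisfied now: (0,3).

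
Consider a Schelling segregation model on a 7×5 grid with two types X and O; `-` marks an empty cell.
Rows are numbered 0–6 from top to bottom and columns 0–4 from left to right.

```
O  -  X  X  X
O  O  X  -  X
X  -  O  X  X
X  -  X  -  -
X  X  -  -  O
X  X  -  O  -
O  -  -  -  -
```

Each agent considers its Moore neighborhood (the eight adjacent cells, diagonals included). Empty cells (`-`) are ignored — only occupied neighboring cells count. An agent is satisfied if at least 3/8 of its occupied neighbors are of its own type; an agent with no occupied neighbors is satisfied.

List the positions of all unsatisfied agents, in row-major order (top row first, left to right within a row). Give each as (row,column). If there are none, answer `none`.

(2,0), (2,2), (6,0)

Row 0: (0,0)O 2/2 ✓ · (0,2)X 2/3 ✓ · (0,3)X 4/4 ✓ · (0,4)X 2/2 ✓
Row 1: (1,0)O 2/3 ✓ · (1,1)O 3/6 ✓ · (1,2)X 3/5 ✓ · (1,4)X 4/4 ✓
Row 2: (2,0)X 1/3 ✗ · (2,2)O 1/4 ✗ · (2,3)X 4/5 ✓ · (2,4)X 2/2 ✓
Row 3: (3,0)X 3/3 ✓ · (3,2)X 2/3 ✓
Row 4: (4,0)X 4/4 ✓ · (4,1)X 5/5 ✓ · (4,4)O 1/1 ✓
Row 5: (5,0)X 3/4 ✓ · (5,1)X 3/4 ✓ · (5,3)O 1/1 ✓
Row 6: (6,0)O 0/2 ✗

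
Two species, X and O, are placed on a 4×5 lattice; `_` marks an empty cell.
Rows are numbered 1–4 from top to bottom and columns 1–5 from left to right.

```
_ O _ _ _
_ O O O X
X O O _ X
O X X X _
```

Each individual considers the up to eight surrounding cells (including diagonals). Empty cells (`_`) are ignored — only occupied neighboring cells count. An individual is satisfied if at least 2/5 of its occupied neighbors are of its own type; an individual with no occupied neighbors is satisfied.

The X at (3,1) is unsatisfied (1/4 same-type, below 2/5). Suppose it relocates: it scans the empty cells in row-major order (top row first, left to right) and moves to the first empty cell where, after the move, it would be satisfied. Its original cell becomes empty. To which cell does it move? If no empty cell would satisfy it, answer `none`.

(1,5)

Vacating (3,1). Empty cells in order:
  (1,1): 0/2 same-type → still unsatisfied.
  (1,3): 0/4 same-type → still unsatisfied.
  (1,4): 1/3 same-type → still unsatisfied.
  (1,5): 1/2 same-type → satisfied — stop here.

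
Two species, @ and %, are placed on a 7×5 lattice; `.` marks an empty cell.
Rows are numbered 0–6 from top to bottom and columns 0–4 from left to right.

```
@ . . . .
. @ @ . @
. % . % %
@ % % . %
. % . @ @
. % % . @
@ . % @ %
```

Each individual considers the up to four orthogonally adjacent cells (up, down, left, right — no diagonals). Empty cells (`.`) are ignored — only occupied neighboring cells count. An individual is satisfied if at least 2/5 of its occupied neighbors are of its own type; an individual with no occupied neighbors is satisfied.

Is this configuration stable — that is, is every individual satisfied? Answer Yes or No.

(0,0)@ 0/0 ok
(1,1)@ 1/2 ok
(1,2)@ 1/1 ok
(1,4)@ 0/1 unhappy
(2,1)% 1/2 ok
(2,3)% 1/1 ok
(2,4)% 2/3 ok
(3,0)@ 0/1 unhappy
(3,1)% 3/4 ok
(3,2)% 1/1 ok
(3,4)% 1/2 ok
(4,1)% 2/2 ok
(4,3)@ 1/1 ok
(4,4)@ 2/3 ok
(5,1)% 2/2 ok
(5,2)% 2/2 ok
(5,4)@ 1/2 ok
(6,0)@ 0/0 ok
(6,2)% 1/2 ok
(6,3)@ 0/2 unhappy
(6,4)% 0/2 unhappy
For instance (1,4) has only 0/1 same-type neighbors, below 2/5.

No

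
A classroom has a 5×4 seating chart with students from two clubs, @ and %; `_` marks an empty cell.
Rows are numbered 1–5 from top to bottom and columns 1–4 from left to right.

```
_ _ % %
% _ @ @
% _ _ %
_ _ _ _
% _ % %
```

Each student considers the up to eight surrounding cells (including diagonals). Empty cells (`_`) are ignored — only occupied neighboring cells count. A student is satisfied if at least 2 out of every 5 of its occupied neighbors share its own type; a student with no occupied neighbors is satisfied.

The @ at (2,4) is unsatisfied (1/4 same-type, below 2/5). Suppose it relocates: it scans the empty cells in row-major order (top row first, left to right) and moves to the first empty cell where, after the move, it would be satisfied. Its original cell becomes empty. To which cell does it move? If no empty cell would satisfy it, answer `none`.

(3,3)

Vacating (2,4). Empty cells in order:
  (1,1): 0/1 same-type → still unsatisfied.
  (1,2): 1/3 same-type → still unsatisfied.
  (2,2): 1/4 same-type → still unsatisfied.
  (3,2): 1/3 same-type → still unsatisfied.
  (3,3): 1/2 same-type → satisfied — stop here.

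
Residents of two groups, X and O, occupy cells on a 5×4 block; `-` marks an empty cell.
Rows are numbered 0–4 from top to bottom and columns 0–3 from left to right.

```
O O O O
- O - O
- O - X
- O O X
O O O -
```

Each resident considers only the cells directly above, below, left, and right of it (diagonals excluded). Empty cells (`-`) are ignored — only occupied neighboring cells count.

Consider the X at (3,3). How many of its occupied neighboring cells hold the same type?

Occupied neighbors of (3,3): (2,3)=X, (3,2)=O.
Same type (X): 1 of 2.

1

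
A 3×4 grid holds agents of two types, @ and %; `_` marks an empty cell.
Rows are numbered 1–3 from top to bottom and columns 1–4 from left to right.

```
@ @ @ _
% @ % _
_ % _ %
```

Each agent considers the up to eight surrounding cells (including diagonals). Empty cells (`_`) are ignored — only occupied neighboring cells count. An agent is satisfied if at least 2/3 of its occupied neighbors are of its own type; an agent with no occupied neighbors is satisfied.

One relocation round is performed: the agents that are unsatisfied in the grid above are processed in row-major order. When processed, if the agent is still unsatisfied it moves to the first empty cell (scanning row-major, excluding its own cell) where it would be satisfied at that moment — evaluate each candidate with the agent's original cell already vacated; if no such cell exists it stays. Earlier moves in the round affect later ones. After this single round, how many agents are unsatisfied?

Initially unsatisfied (in order): (1,2), (2,1), (2,2), (2,3).
  (1,2): no empty cell satisfies it; stays.
  (2,1) → (2,4).
  (2,2) → (2,1).
  (2,3) → (3,3).
Resulting grid:
@ @ @ _
@ _ _ %
_ % % %
Unsatisfied now: (1,3), (3,2).

2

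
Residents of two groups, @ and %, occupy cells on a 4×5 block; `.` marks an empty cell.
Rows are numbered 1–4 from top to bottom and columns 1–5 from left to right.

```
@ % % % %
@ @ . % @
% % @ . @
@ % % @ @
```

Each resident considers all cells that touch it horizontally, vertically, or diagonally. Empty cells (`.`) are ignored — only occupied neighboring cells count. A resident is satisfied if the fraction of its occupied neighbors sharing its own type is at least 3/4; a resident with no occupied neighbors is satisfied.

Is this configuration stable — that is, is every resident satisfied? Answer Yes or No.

No

(1,1)@ 2/3 unhappy
(1,2)% 1/4 unhappy
(1,3)% 3/4 ok
(1,4)% 3/4 ok
(1,5)% 2/3 unhappy
(2,1)@ 2/5 unhappy
(2,2)@ 3/7 unhappy
(2,4)% 3/6 unhappy
(2,5)@ 1/4 unhappy
(3,1)% 2/5 unhappy
(3,2)% 3/7 unhappy
(3,3)@ 2/6 unhappy
(3,5)@ 3/4 ok
(4,1)@ 0/3 unhappy
(4,2)% 3/5 unhappy
(4,3)% 2/4 unhappy
(4,4)@ 3/4 ok
(4,5)@ 2/2 ok
For instance (1,1) has only 2/3 same-type neighbors, below 3/4.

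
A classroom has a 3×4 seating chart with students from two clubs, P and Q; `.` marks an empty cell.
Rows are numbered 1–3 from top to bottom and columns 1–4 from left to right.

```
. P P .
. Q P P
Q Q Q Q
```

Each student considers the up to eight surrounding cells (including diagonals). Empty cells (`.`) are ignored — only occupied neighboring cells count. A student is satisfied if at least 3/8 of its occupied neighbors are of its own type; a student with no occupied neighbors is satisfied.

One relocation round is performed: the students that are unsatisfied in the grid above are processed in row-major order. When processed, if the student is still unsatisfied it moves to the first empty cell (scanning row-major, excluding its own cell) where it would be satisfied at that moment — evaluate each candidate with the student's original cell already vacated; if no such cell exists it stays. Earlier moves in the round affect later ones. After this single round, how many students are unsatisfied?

0

Initially unsatisfied (in order): (3,4).
  (3,4) → (1,1).
Resulting grid:
Q P P .
. Q P P
Q Q Q .
All satisfied now.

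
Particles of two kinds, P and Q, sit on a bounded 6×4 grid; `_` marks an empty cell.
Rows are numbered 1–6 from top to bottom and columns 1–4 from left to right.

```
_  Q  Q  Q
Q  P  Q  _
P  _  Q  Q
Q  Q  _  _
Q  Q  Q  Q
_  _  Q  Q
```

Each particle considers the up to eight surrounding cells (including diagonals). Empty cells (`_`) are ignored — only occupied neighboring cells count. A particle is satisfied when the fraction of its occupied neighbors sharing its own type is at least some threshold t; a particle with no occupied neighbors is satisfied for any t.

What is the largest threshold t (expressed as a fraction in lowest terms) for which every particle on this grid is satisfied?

1/6

(1,2)Q 3/4
(1,3)Q 3/4
(1,4)Q 2/2
(2,1)Q 1/3
(2,2)P 1/6
(2,3)Q 5/6
(3,1)P 1/4
(3,3)Q 3/4
(3,4)Q 2/2
(4,1)Q 3/4
(4,2)Q 5/6
(5,1)Q 3/3
(5,2)Q 5/5
(5,3)Q 5/5
(5,4)Q 3/3
(6,3)Q 4/4
(6,4)Q 3/3
The smallest same-type fraction is 1/6 at (2,2), which reduces to 1/6. Any threshold above that leaves this particle unsatisfied.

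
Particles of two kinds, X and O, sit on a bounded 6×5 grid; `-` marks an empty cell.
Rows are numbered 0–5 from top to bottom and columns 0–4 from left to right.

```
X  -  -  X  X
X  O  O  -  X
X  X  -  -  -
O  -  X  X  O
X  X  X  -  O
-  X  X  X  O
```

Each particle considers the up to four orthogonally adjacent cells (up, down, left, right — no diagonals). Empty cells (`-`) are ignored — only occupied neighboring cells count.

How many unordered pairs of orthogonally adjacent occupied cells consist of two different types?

Scan each occupied cell's neighbors to the right and below so each pair is counted once.
From row 0: 0 unlike of 3 pairs (running 0/3).
From row 1: 2 unlike of 4 pairs (running 2/7).
From row 2: 1 unlike of 2 pairs (running 3/9).
From row 3: 2 unlike of 5 pairs (running 5/14).
From row 4: 0 unlike of 5 pairs (running 5/19).
From row 5: 1 unlike of 3 pairs (running 6/22).
Total adjacent occupied pairs: 22; unlike-type pairs: 6.

6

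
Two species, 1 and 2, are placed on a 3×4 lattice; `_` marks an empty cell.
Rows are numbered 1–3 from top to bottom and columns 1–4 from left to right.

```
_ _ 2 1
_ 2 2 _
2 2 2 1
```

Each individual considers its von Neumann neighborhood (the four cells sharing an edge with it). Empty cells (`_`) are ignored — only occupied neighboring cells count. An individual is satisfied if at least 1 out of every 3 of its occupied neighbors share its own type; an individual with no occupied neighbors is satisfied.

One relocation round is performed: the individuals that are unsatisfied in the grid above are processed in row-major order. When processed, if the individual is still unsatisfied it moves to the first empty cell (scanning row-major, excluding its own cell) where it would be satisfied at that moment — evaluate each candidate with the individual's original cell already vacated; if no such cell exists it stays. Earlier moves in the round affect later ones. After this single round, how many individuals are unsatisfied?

Initially unsatisfied (in order): (1,4), (3,4).
  (1,4) → (1,1).
  (3,4) → (1,2).
Resulting grid:
1 1 2 _
_ 2 2 _
2 2 2 _
All satisfied now.

0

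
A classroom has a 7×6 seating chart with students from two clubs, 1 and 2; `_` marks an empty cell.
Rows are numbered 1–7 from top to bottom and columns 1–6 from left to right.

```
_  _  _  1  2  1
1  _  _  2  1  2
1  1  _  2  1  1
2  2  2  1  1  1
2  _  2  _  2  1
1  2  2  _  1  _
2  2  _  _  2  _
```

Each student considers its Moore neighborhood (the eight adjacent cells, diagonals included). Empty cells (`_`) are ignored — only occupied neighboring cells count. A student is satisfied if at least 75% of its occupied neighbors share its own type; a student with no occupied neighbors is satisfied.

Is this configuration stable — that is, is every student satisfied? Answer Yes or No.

Row 1: (1,4)1 1/3 ✗ · (1,5)2 2/5 ✗ · (1,6)1 1/3 ✗
Row 2: (2,1)1 2/2 ✓ · (2,4)2 2/5 ✗ · (2,5)1 4/8 ✗ · (2,6)2 1/5 ✗
Row 3: (3,1)1 2/4 ✗ · (3,2)1 2/5 ✗ · (3,4)2 2/6 ✗ · (3,5)1 5/8 ✗ · (3,6)1 4/5 ✓
Row 4: (4,1)2 2/4 ✗ · (4,2)2 4/6 ✗ · (4,3)2 3/5 ✗ · (4,4)1 2/6 ✗ · (4,5)1 5/7 ✗ · (4,6)1 4/5 ✓
Row 5: (5,1)2 3/4 ✓ · (5,3)2 4/5 ✓ · (5,5)2 0/5 ✗ · (5,6)1 3/4 ✓
Row 6: (6,1)1 0/4 ✗ · (6,2)2 5/6 ✓ · (6,3)2 3/3 ✓ · (6,5)1 1/3 ✗
Row 7: (7,1)2 2/3 ✗ · (7,2)2 3/4 ✓ · (7,5)2 0/1 ✗
For instance (1,4) has only 1/3 same-type neighbors, below 3/4.

No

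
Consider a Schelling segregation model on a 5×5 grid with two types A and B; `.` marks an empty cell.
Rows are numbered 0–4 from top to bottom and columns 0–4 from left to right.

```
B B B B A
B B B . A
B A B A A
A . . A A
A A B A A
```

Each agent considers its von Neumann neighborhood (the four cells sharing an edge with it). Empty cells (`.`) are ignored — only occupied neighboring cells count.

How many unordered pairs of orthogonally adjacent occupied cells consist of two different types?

Scan each occupied cell's neighbors to the right and below so each pair is counted once.
Row 0: B(0,0)–B(0,1)= B(0,0)–B(1,0)= B(0,1)–B(0,2)= B(0,1)–B(1,1)= B(0,2)–B(0,3)= B(0,2)–B(1,2)= B(0,3)–A(0,4)≠ A(0,4)–A(1,4)=  → 1/8 unlike.
Row 1: B(1,0)–B(1,1)= B(1,0)–B(2,0)= B(1,1)–B(1,2)= B(1,1)–A(2,1)≠ B(1,2)–B(2,2)= A(1,4)–A(2,4)=  → 1/6 unlike.
Row 2: B(2,0)–A(2,1)≠ B(2,0)–A(3,0)≠ A(2,1)–B(2,2)≠ B(2,2)–A(2,3)≠ A(2,3)–A(2,4)= A(2,3)–A(3,3)= A(2,4)–A(3,4)=  → 4/7 unlike.
Row 3: A(3,0)–A(4,0)= A(3,3)–A(3,4)= A(3,3)–A(4,3)= A(3,4)–A(4,4)=  → 0/4 unlike.
Row 4: A(4,0)–A(4,1)= A(4,1)–B(4,2)≠ B(4,2)–A(4,3)≠ A(4,3)–A(4,4)=  → 2/4 unlike.
Total adjacent occupied pairs: 29; unlike-type pairs: 8.

8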